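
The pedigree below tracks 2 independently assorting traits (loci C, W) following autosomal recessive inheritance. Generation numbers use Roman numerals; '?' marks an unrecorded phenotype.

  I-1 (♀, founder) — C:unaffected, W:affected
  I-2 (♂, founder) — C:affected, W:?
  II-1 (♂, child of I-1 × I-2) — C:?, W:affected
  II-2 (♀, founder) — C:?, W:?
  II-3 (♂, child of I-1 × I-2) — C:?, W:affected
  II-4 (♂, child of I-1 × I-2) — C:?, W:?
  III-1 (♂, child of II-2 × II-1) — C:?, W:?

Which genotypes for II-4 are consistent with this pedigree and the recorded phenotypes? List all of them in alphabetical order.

C/I-1 un ·: CC|Cc
C/I-2 aff ·: cc
C/II-1 ? I-1×I-2: Cc|cc
C/II-2 ? ·: CC|Cc|cc
C/II-3 ? I-1×I-2: Cc|cc
C/II-4 ? I-1×I-2: Cc|cc
C/III-1 ? II-2×II-1: CC|Cc|cc
⇒ C over [I-1,I-2,II-1,II-2,II-3,II-4,III-1]: 51 consistent
W/I-1 aff ·: ww
W/I-2 ? ·: Ww|ww
W/II-1 aff I-1×I-2: ww
W/II-2 ? ·: WW|Ww|ww
W/II-3 aff I-1×I-2: ww
W/II-4 ? I-1×I-2: Ww|ww
W/III-1 ? II-2×II-1: Ww|ww
⇒ W over [I-1,I-2,II-1,II-2,II-3,II-4,III-1]: 12 consistent

II-4 ∈ {Cc Ww, Cc ww, cc Ww, cc ww}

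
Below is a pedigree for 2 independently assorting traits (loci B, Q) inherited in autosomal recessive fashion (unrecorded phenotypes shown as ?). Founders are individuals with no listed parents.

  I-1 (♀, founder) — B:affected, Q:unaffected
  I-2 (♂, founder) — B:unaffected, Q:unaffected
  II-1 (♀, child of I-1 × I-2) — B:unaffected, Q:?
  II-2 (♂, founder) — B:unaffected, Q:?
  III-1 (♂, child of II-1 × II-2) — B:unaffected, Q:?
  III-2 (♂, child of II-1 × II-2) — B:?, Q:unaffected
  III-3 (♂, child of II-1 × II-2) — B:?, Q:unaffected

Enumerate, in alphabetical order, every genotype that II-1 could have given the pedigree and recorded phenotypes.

II-1 ∈ {Bb QQ, Bb Qq, Bb qq}

B/I-1 aff ·: bb
B/I-2 un ·: BB|Bb
B/II-1 un I-1×I-2: Bb
B/II-2 un ·: BB|Bb
B/III-1 un II-1×II-2: BB|Bb
B/III-2 ? II-1×II-2: BB|Bb|bb
B/III-3 ? II-1×II-2: BB|Bb|bb
⇒ B over [I-1,I-2,II-1,II-2,III-1,III-2,III-3]: 52 consistent
Q/I-1 un ·: QQ|Qq
Q/I-2 un ·: QQ|Qq
Q/II-1 ? I-1×I-2: QQ|Qq|qq
Q/II-2 ? ·: QQ|Qq|qq
Q/III-1 ? II-1×II-2: QQ|Qq|qq
Q/III-2 un II-1×II-2: QQ|Qq
Q/III-3 un II-1×II-2: QQ|Qq
⇒ Q over [I-1,I-2,II-1,II-2,III-1,III-2,III-3]: 109 consistent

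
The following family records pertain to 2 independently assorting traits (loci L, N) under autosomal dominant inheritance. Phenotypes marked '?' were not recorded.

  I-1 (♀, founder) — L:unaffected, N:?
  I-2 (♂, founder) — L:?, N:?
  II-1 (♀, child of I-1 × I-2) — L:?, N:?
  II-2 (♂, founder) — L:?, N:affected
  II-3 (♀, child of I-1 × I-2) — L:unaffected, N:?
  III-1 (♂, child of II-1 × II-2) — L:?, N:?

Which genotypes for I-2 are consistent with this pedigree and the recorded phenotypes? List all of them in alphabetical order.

I-2 ∈ {Ll NN, Ll Nn, Ll nn, ll NN, ll Nn, ll nn}

L/I-1 un ·: ll
L/I-2 ? ·: ll|Ll
L/II-1 ? I-1×I-2: ll|Ll
L/II-2 ? ·: ll|Ll|LL
L/II-3 un I-1×I-2: ll
L/III-1 ? II-1×II-2: ll|Ll|LL
⇒ L over [I-1,I-2,II-1,II-2,II-3,III-1]: 15 consistent
N/I-1 ? ·: nn|Nn|NN
N/I-2 ? ·: nn|Nn|NN
N/II-1 ? I-1×I-2: nn|Nn|NN
N/II-2 aff ·: Nn|NN
N/II-3 ? I-1×I-2: nn|Nn|NN
N/III-1 ? II-1×II-2: nn|Nn|NN
⇒ N over [I-1,I-2,II-1,II-2,II-3,III-1]: 113 consistent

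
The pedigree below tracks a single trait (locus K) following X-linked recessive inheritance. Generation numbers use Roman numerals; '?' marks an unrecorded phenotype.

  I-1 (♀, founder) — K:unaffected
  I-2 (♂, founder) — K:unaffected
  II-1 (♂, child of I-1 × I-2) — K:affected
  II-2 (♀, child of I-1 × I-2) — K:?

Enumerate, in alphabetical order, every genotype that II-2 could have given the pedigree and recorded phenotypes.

II-2 ∈ {X^KX^K, X^KX^k}

K/I-1 un ·: X^KX^k
K/I-2 un ·: X^KY
K/II-1 aff I-1×I-2: X^kY
K/II-2 ? I-1×I-2: X^KX^K|X^KX^k
⇒ K over [I-1,I-2,II-1,II-2]: 2 consistent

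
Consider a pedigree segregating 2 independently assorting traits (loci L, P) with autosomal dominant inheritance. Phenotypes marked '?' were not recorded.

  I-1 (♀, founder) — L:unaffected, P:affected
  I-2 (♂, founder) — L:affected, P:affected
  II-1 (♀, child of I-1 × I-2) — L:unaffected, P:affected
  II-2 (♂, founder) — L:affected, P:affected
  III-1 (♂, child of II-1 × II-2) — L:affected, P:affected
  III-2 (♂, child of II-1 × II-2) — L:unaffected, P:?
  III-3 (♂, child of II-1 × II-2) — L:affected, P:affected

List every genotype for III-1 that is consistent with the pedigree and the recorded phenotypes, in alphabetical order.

III-1 ∈ {Ll PP, Ll Pp}

L/I-1 un ·: ll
L/I-2 aff ·: Ll
L/II-1 un I-1×I-2: ll
L/II-2 aff ·: Ll
L/III-1 aff II-1×II-2: Ll
L/III-2 un II-1×II-2: ll
L/III-3 aff II-1×II-2: Ll
⇒ L over [I-1,I-2,II-1,II-2,III-1,III-2,III-3]: 1 consistent
P/I-1 aff ·: Pp|PP
P/I-2 aff ·: Pp|PP
P/II-1 aff I-1×I-2: Pp|PP
P/II-2 aff ·: Pp|PP
P/III-1 aff II-1×II-2: Pp|PP
P/III-2 ? II-1×II-2: pp|Pp|PP
P/III-3 aff II-1×II-2: Pp|PP
⇒ P over [I-1,I-2,II-1,II-2,III-1,III-2,III-3]: 96 consistent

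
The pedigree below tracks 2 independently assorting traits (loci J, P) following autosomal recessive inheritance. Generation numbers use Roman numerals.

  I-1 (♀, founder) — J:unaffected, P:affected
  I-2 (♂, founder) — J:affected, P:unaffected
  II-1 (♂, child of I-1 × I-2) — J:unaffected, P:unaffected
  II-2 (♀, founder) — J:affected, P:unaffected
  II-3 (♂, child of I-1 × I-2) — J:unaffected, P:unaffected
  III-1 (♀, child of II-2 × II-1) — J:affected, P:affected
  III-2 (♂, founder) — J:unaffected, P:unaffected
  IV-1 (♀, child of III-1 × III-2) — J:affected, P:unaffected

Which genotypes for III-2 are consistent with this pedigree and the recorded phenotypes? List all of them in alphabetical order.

J/I-1 un ·: JJ|Jj
J/I-2 aff ·: jj
J/II-1 un I-1×I-2: Jj
J/II-2 aff ·: jj
J/II-3 un I-1×I-2: Jj
J/III-1 aff II-2×II-1: jj
J/III-2 un ·: Jj
J/IV-1 aff III-1×III-2: jj
⇒ J over [I-1,I-2,II-1,II-2,II-3,III-1,III-2,IV-1]: 2 consistent
P/I-1 aff ·: pp
P/I-2 un ·: PP|Pp
P/II-1 un I-1×I-2: Pp
P/II-2 un ·: Pp
P/II-3 un I-1×I-2: Pp
P/III-1 aff II-2×II-1: pp
P/III-2 un ·: PP|Pp
P/IV-1 un III-1×III-2: Pp
⇒ P over [I-1,I-2,II-1,II-2,II-3,III-1,III-2,IV-1]: 4 consistent

III-2 ∈ {Jj PP, Jj Pp}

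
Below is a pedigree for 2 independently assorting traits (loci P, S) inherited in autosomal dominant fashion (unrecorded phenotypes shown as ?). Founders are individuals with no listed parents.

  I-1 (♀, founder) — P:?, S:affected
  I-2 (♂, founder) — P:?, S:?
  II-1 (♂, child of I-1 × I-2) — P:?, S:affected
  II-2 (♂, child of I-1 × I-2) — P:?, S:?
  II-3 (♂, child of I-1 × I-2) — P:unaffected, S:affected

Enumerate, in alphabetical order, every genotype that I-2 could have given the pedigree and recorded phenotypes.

I-2 ∈ {Pp SS, Pp Ss, Pp ss, pp SS, pp Ss, pp ss}

P/I-1 ? ·: pp|Pp
P/I-2 ? ·: pp|Pp
P/II-1 ? I-1×I-2: pp|Pp|PP
P/II-2 ? I-1×I-2: pp|Pp|PP
P/II-3 un I-1×I-2: pp
⇒ P over [I-1,I-2,II-1,II-2,II-3]: 18 consistent
S/I-1 aff ·: Ss|SS
S/I-2 ? ·: ss|Ss|SS
S/II-1 aff I-1×I-2: Ss|SS
S/II-2 ? I-1×I-2: ss|Ss|SS
S/II-3 aff I-1×I-2: Ss|SS
⇒ S over [I-1,I-2,II-1,II-2,II-3]: 32 consistent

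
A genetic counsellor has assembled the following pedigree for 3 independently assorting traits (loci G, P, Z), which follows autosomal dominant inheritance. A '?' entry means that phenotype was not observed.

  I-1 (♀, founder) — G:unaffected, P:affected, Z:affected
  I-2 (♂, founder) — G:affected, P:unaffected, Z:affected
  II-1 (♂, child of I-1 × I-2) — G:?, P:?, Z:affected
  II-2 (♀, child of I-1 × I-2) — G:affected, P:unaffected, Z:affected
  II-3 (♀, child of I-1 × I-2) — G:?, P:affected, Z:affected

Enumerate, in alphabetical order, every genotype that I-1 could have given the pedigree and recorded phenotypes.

G/I-1 un ·: gg
G/I-2 aff ·: Gg|GG
G/II-1 ? I-1×I-2: gg|Gg
G/II-2 aff I-1×I-2: Gg
G/II-3 ? I-1×I-2: gg|Gg
⇒ G over [I-1,I-2,II-1,II-2,II-3]: 5 consistent
P/I-1 aff ·: Pp
P/I-2 un ·: pp
P/II-1 ? I-1×I-2: pp|Pp
P/II-2 un I-1×I-2: pp
P/II-3 aff I-1×I-2: Pp
⇒ P over [I-1,I-2,II-1,II-2,II-3]: 2 consistent
Z/I-1 aff ·: Zz|ZZ
Z/I-2 aff ·: Zz|ZZ
Z/II-1 aff I-1×I-2: Zz|ZZ
Z/II-2 aff I-1×I-2: Zz|ZZ
Z/II-3 aff I-1×I-2: Zz|ZZ
⇒ Z over [I-1,I-2,II-1,II-2,II-3]: 25 consistent

I-1 ∈ {gg Pp ZZ, gg Pp Zz}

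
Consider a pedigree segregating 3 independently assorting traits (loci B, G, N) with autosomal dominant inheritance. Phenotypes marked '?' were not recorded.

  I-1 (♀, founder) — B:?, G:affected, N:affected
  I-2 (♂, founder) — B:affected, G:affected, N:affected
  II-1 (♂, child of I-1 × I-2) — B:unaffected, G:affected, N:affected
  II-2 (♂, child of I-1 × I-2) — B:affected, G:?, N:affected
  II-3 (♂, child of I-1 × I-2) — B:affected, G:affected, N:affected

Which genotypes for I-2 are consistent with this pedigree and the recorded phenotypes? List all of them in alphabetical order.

I-2 ∈ {Bb GG NN, Bb GG Nn, Bb Gg NN, Bb Gg Nn}

B/I-1 ? ·: bb|Bb
B/I-2 aff ·: Bb
B/II-1 un I-1×I-2: bb
B/II-2 aff I-1×I-2: Bb|BB
B/II-3 aff I-1×I-2: Bb|BB
⇒ B over [I-1,I-2,II-1,II-2,II-3]: 5 consistent
G/I-1 aff ·: Gg|GG
G/I-2 aff ·: Gg|GG
G/II-1 aff I-1×I-2: Gg|GG
G/II-2 ? I-1×I-2: gg|Gg|GG
G/II-3 aff I-1×I-2: Gg|GG
⇒ G over [I-1,I-2,II-1,II-2,II-3]: 29 consistent
N/I-1 aff ·: Nn|NN
N/I-2 aff ·: Nn|NN
N/II-1 aff I-1×I-2: Nn|NN
N/II-2 aff I-1×I-2: Nn|NN
N/II-3 aff I-1×I-2: Nn|NN
⇒ N over [I-1,I-2,II-1,II-2,II-3]: 25 consistent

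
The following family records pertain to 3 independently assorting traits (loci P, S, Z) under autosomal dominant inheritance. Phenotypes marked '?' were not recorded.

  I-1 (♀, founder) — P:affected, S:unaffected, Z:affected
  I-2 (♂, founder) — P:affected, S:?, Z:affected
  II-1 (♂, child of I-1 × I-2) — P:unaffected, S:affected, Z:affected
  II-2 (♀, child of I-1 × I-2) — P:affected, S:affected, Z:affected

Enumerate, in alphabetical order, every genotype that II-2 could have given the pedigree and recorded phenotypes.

II-2 ∈ {PP Ss ZZ, PP Ss Zz, Pp Ss ZZ, Pp Ss Zz}

P/I-1 aff ·: Pp
P/I-2 aff ·: Pp
P/II-1 un I-1×I-2: pp
P/II-2 aff I-1×I-2: Pp|PP
⇒ P over [I-1,I-2,II-1,II-2]: 2 consistent
S/I-1 un ·: ss
S/I-2 ? ·: Ss|SS
S/II-1 aff I-1×I-2: Ss
S/II-2 aff I-1×I-2: Ss
⇒ S over [I-1,I-2,II-1,II-2]: 2 consistent
Z/I-1 aff ·: Zz|ZZ
Z/I-2 aff ·: Zz|ZZ
Z/II-1 aff I-1×I-2: Zz|ZZ
Z/II-2 aff I-1×I-2: Zz|ZZ
⇒ Z over [I-1,I-2,II-1,II-2]: 13 consistent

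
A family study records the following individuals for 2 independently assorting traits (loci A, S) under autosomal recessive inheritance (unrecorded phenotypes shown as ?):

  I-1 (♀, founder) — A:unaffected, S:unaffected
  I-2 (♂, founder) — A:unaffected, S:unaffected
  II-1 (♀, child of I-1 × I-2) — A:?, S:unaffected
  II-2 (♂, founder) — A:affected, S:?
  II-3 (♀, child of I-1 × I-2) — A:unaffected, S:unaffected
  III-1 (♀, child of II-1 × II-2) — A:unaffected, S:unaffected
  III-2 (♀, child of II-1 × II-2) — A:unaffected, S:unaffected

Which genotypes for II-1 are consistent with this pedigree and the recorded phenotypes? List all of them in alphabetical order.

A/I-1 un ·: AA|Aa
A/I-2 un ·: AA|Aa
A/II-1 ? I-1×I-2: AA|Aa
A/II-2 aff ·: aa
A/II-3 un I-1×I-2: AA|Aa
A/III-1 un II-1×II-2: Aa
A/III-2 un II-1×II-2: Aa
⇒ A over [I-1,I-2,II-1,II-2,II-3,III-1,III-2]: 13 consistent
S/I-1 un ·: SS|Ss
S/I-2 un ·: SS|Ss
S/II-1 un I-1×I-2: SS|Ss
S/II-2 ? ·: SS|Ss|ss
S/II-3 un I-1×I-2: SS|Ss
S/III-1 un II-1×II-2: SS|Ss
S/III-2 un II-1×II-2: SS|Ss
⇒ S over [I-1,I-2,II-1,II-2,II-3,III-1,III-2]: 96 consistent

II-1 ∈ {AA SS, AA Ss, Aa SS, Aa Ss}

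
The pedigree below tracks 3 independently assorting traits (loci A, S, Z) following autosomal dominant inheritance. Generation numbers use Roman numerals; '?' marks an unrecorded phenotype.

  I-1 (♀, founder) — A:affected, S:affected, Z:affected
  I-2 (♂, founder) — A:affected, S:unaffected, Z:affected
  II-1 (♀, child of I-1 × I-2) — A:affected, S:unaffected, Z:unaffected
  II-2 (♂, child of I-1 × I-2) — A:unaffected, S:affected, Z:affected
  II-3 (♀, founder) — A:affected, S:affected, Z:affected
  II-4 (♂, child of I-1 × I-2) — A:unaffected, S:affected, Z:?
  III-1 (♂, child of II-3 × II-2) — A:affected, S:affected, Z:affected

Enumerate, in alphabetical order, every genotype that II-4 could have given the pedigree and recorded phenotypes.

A/I-1 aff ·: Aa
A/I-2 aff ·: Aa
A/II-1 aff I-1×I-2: Aa|AA
A/II-2 un I-1×I-2: aa
A/II-3 aff ·: Aa|AA
A/II-4 un I-1×I-2: aa
A/III-1 aff II-3×II-2: Aa
⇒ A over [I-1,I-2,II-1,II-2,II-3,II-4,III-1]: 4 consistent
S/I-1 aff ·: Ss
S/I-2 un ·: ss
S/II-1 un I-1×I-2: ss
S/II-2 aff I-1×I-2: Ss
S/II-3 aff ·: Ss|SS
S/II-4 aff I-1×I-2: Ss
S/III-1 aff II-3×II-2: Ss|SS
⇒ S over [I-1,I-2,II-1,II-2,II-3,II-4,III-1]: 4 consistent
Z/I-1 aff ·: Zz
Z/I-2 aff ·: Zz
Z/II-1 un I-1×I-2: zz
Z/II-2 aff I-1×I-2: Zz|ZZ
Z/II-3 aff ·: Zz|ZZ
Z/II-4 ? I-1×I-2: zz|Zz|ZZ
Z/III-1 aff II-3×II-2: Zz|ZZ
⇒ Z over [I-1,I-2,II-1,II-2,II-3,II-4,III-1]: 21 consistent

II-4 ∈ {aa Ss ZZ, aa Ss Zz, aa Ss zz}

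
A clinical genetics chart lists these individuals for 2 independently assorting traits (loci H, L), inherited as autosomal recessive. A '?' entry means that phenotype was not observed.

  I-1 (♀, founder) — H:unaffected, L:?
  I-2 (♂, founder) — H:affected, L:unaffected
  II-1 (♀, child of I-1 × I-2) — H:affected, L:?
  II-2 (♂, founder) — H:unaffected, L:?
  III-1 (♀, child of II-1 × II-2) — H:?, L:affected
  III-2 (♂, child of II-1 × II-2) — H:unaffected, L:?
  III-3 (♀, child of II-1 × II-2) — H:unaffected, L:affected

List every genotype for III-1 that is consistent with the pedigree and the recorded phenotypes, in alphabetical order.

H/I-1 un ·: Hh
H/I-2 aff ·: hh
H/II-1 aff I-1×I-2: hh
H/II-2 un ·: HH|Hh
H/III-1 ? II-1×II-2: Hh|hh
H/III-2 un II-1×II-2: Hh
H/III-3 un II-1×II-2: Hh
⇒ H over [I-1,I-2,II-1,II-2,III-1,III-2,III-3]: 3 consistent
L/I-1 ? ·: LL|Ll|ll
L/I-2 un ·: LL|Ll
L/II-1 ? I-1×I-2: Ll|ll
L/II-2 ? ·: Ll|ll
L/III-1 aff II-1×II-2: ll
L/III-2 ? II-1×II-2: LL|Ll|ll
L/III-3 aff II-1×II-2: ll
⇒ L over [I-1,I-2,II-1,II-2,III-1,III-2,III-3]: 31 consistent

III-1 ∈ {Hh ll, hh ll}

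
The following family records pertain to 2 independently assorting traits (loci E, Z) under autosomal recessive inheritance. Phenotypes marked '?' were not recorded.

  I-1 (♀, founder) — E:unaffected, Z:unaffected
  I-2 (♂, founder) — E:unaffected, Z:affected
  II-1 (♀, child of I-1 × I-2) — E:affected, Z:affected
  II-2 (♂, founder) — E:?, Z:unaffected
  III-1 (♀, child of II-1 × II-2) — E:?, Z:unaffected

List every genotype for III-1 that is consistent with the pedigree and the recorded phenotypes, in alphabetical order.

III-1 ∈ {Ee Zz, ee Zz}

E/I-1 un ·: Ee
E/I-2 un ·: Ee
E/II-1 aff I-1×I-2: ee
E/II-2 ? ·: EE|Ee|ee
E/III-1 ? II-1×II-2: Ee|ee
⇒ E over [I-1,I-2,II-1,II-2,III-1]: 4 consistent
Z/I-1 un ·: Zz
Z/I-2 aff ·: zz
Z/II-1 aff I-1×I-2: zz
Z/II-2 un ·: ZZ|Zz
Z/III-1 un II-1×II-2: Zz
⇒ Z over [I-1,I-2,II-1,II-2,III-1]: 2 consistent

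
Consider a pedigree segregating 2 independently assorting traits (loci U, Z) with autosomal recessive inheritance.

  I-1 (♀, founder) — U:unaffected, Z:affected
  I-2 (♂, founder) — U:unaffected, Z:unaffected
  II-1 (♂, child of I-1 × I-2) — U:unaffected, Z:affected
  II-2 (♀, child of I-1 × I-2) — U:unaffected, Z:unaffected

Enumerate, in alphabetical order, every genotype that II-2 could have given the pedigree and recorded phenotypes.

II-2 ∈ {UU Zz, Uu Zz}

U/I-1 un ·: UU|Uu
U/I-2 un ·: UU|Uu
U/II-1 un I-1×I-2: UU|Uu
U/II-2 un I-1×I-2: UU|Uu
⇒ U over [I-1,I-2,II-1,II-2]: 13 consistent
Z/I-1 aff ·: zz
Z/I-2 un ·: Zz
Z/II-1 aff I-1×I-2: zz
Z/II-2 un I-1×I-2: Zz
⇒ Z over [I-1,I-2,II-1,II-2]: 1 consistent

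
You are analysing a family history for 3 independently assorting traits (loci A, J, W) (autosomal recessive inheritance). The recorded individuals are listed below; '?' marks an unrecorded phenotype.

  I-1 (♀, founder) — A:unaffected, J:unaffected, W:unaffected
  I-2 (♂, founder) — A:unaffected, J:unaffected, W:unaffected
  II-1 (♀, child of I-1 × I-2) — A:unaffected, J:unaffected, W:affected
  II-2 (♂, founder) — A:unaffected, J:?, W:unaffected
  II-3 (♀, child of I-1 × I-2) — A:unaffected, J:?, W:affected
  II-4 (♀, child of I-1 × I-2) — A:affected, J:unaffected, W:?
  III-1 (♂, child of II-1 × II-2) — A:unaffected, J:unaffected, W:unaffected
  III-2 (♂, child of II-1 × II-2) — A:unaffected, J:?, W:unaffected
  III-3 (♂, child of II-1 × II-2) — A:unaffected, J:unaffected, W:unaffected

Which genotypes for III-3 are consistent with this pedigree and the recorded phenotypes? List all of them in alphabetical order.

A/I-1 un ·: Aa
A/I-2 un ·: Aa
A/II-1 un I-1×I-2: AA|Aa
A/II-2 un ·: AA|Aa
A/II-3 un I-1×I-2: AA|Aa
A/II-4 aff I-1×I-2: aa
A/III-1 un II-1×II-2: AA|Aa
A/III-2 un II-1×II-2: AA|Aa
A/III-3 un II-1×II-2: AA|Aa
⇒ A over [I-1,I-2,II-1,II-2,II-3,II-4,III-1,III-2,III-3]: 50 consistent
J/I-1 un ·: JJ|Jj
J/I-2 un ·: JJ|Jj
J/II-1 un I-1×I-2: JJ|Jj
J/II-2 ? ·: JJ|Jj|jj
J/II-3 ? I-1×I-2: JJ|Jj|jj
J/II-4 un I-1×I-2: JJ|Jj
J/III-1 un II-1×II-2: JJ|Jj
J/III-2 ? II-1×II-2: JJ|Jj|jj
J/III-3 un II-1×II-2: JJ|Jj
⇒ J over [I-1,I-2,II-1,II-2,II-3,II-4,III-1,III-2,III-3]: 458 consistent
W/I-1 un ·: Ww
W/I-2 un ·: Ww
W/II-1 aff I-1×I-2: ww
W/II-2 un ·: WW|Ww
W/II-3 aff I-1×I-2: ww
W/II-4 ? I-1×I-2: WW|Ww|ww
W/III-1 un II-1×II-2: Ww
W/III-2 un II-1×II-2: Ww
W/III-3 un II-1×II-2: Ww
⇒ W over [I-1,I-2,II-1,II-2,II-3,II-4,III-1,III-2,III-3]: 6 consistent

III-3 ∈ {AA JJ Ww, AA Jj Ww, Aa JJ Ww, Aa Jj Ww}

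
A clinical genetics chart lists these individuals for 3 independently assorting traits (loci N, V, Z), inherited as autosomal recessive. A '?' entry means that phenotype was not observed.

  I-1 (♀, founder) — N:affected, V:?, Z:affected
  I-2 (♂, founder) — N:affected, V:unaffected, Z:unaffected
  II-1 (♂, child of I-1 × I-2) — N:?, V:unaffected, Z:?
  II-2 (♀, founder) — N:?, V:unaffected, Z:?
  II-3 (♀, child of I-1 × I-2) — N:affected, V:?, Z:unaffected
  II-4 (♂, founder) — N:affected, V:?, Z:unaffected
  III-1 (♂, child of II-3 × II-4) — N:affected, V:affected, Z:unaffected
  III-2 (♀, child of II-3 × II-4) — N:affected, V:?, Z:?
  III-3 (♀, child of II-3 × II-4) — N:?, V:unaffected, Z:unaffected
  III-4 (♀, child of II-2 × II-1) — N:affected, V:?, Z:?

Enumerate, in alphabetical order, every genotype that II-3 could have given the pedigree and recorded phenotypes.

II-3 ∈ {nn Vv Zz, nn vv Zz}

N/I-1 aff ·: nn
N/I-2 aff ·: nn
N/II-1 ? I-1×I-2: nn
N/II-2 ? ·: Nn|nn
N/II-3 aff I-1×I-2: nn
N/II-4 aff ·: nn
N/III-1 aff II-3×II-4: nn
N/III-2 aff II-3×II-4: nn
N/III-3 ? II-3×II-4: nn
N/III-4 aff II-2×II-1: nn
⇒ N over [I-1,I-2,II-1,II-2,II-3,II-4,III-1,III-2,III-3,III-4]: 2 consistent
V/I-1 ? ·: VV|Vv|vv
V/I-2 un ·: VV|Vv
V/II-1 un I-1×I-2: VV|Vv
V/II-2 un ·: VV|Vv
V/II-3 ? I-1×I-2: Vv|vv
V/II-4 ? ·: Vv|vv
V/III-1 aff II-3×II-4: vv
V/III-2 ? II-3×II-4: VV|Vv|vv
V/III-3 un II-3×II-4: VV|Vv
V/III-4 ? II-2×II-1: VV|Vv|vv
⇒ V over [I-1,I-2,II-1,II-2,II-3,II-4,III-1,III-2,III-3,III-4]: 298 consistent
Z/I-1 aff ·: zz
Z/I-2 un ·: ZZ|Zz
Z/II-1 ? I-1×I-2: Zz|zz
Z/II-2 ? ·: ZZ|Zz|zz
Z/II-3 un I-1×I-2: Zz
Z/II-4 un ·: ZZ|Zz
Z/III-1 un II-3×II-4: ZZ|Zz
Z/III-2 ? II-3×II-4: ZZ|Zz|zz
Z/III-3 un II-3×II-4: ZZ|Zz
Z/III-4 ? II-2×II-1: ZZ|Zz|zz
⇒ Z over [I-1,I-2,II-1,II-2,II-3,II-4,III-1,III-2,III-3,III-4]: 360 consistent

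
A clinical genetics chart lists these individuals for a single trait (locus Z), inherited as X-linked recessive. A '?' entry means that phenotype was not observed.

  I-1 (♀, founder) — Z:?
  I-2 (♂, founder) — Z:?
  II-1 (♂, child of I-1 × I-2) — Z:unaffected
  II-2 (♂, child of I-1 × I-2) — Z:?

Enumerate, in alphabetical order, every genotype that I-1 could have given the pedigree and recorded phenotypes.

I-1 ∈ {X^ZX^Z, X^ZX^z}

Z/I-1 ? ·: X^ZX^Z|X^ZX^z
Z/I-2 ? ·: X^ZY|X^zY
Z/II-1 un I-1×I-2: X^ZY
Z/II-2 ? I-1×I-2: X^ZY|X^zY
⇒ Z over [I-1,I-2,II-1,II-2]: 6 consistent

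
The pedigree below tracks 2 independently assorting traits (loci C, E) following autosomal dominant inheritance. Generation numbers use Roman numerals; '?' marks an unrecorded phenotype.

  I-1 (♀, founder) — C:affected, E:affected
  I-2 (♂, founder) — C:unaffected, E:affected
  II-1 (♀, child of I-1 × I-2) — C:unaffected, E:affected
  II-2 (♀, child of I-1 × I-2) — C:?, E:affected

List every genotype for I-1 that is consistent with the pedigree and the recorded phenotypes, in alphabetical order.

I-1 ∈ {Cc EE, Cc Ee}

C/I-1 aff ·: Cc
C/I-2 un ·: cc
C/II-1 un I-1×I-2: cc
C/II-2 ? I-1×I-2: cc|Cc
⇒ C over [I-1,I-2,II-1,II-2]: 2 consistent
E/I-1 aff ·: Ee|EE
E/I-2 aff ·: Ee|EE
E/II-1 aff I-1×I-2: Ee|EE
E/II-2 aff I-1×I-2: Ee|EE
⇒ E over [I-1,I-2,II-1,II-2]: 13 consistent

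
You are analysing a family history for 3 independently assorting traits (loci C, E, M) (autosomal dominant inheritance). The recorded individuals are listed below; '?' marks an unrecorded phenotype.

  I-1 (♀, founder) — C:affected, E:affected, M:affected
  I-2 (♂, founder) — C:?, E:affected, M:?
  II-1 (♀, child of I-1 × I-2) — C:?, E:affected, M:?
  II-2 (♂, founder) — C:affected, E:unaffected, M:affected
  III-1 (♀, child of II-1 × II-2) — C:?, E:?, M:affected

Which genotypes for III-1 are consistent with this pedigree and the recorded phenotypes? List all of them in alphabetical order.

C/I-1 aff ·: Cc|CC
C/I-2 ? ·: cc|Cc|CC
C/II-1 ? I-1×I-2: cc|Cc|CC
C/II-2 aff ·: Cc|CC
C/III-1 ? II-1×II-2: cc|Cc|CC
⇒ C over [I-1,I-2,II-1,II-2,III-1]: 43 consistent
E/I-1 aff ·: Ee|EE
E/I-2 aff ·: Ee|EE
E/II-1 aff I-1×I-2: Ee|EE
E/II-2 un ·: ee
E/III-1 ? II-1×II-2: ee|Ee
⇒ E over [I-1,I-2,II-1,II-2,III-1]: 10 consistent
M/I-1 aff ·: Mm|MM
M/I-2 ? ·: mm|Mm|MM
M/II-1 ? I-1×I-2: mm|Mm|MM
M/II-2 aff ·: Mm|MM
M/III-1 aff II-1×II-2: Mm|MM
⇒ M over [I-1,I-2,II-1,II-2,III-1]: 36 consistent

III-1 ∈ {CC Ee MM, CC Ee Mm, CC ee MM, CC ee Mm, Cc Ee MM, Cc Ee Mm, Cc ee MM, Cc ee Mm, cc Ee MM, cc Ee Mm, cc ee MM, cc ee Mm}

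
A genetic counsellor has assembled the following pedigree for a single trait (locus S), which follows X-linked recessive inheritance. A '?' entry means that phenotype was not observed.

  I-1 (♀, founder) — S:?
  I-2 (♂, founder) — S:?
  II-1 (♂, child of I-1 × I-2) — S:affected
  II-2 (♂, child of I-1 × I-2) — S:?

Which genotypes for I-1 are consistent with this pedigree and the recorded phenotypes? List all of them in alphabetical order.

I-1 ∈ {X^SX^s, X^sX^s}

S/I-1 ? ·: X^SX^s|X^sX^s
S/I-2 ? ·: X^SY|X^sY
S/II-1 aff I-1×I-2: X^sY
S/II-2 ? I-1×I-2: X^SY|X^sY
⇒ S over [I-1,I-2,II-1,II-2]: 6 consistent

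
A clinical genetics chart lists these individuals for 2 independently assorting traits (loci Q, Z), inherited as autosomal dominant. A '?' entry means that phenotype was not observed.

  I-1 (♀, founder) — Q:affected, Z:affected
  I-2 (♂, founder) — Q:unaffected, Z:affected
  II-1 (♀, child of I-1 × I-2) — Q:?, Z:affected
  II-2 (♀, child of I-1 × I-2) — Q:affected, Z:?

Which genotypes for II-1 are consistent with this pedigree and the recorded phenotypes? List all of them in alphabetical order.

Q/I-1 aff ·: Qq|QQ
Q/I-2 un ·: qq
Q/II-1 ? I-1×I-2: qq|Qq
Q/II-2 aff I-1×I-2: Qq
⇒ Q over [I-1,I-2,II-1,II-2]: 3 consistent
Z/I-1 aff ·: Zz|ZZ
Z/I-2 aff ·: Zz|ZZ
Z/II-1 aff I-1×I-2: Zz|ZZ
Z/II-2 ? I-1×I-2: zz|Zz|ZZ
⇒ Z over [I-1,I-2,II-1,II-2]: 15 consistent

II-1 ∈ {Qq ZZ, Qq Zz, qq ZZ, qq Zz}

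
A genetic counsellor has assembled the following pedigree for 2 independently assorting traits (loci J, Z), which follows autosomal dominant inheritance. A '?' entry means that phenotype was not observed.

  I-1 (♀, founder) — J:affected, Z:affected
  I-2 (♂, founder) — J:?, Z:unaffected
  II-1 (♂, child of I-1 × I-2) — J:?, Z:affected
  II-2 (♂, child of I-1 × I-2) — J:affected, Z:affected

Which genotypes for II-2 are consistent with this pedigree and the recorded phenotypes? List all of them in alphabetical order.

II-2 ∈ {JJ Zz, Jj Zz}

J/I-1 aff ·: Jj|JJ
J/I-2 ? ·: jj|Jj|JJ
J/II-1 ? I-1×I-2: jj|Jj|JJ
J/II-2 aff I-1×I-2: Jj|JJ
⇒ J over [I-1,I-2,II-1,II-2]: 18 consistent
Z/I-1 aff ·: Zz|ZZ
Z/I-2 un ·: zz
Z/II-1 aff I-1×I-2: Zz
Z/II-2 aff I-1×I-2: Zz
⇒ Z over [I-1,I-2,II-1,II-2]: 2 consistent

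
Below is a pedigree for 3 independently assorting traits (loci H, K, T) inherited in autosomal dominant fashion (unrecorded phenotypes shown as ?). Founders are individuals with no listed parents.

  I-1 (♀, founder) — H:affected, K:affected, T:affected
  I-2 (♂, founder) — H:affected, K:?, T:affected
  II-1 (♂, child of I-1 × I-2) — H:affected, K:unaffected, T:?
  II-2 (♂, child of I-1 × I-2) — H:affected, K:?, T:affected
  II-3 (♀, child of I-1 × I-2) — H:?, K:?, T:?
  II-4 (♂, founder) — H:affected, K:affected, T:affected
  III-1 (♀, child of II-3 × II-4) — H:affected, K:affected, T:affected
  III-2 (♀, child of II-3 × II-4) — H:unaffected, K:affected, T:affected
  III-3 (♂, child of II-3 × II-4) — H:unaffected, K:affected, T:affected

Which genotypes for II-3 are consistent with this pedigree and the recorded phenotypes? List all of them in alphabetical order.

II-3 ∈ {Hh KK TT, Hh KK Tt, Hh KK tt, Hh Kk TT, Hh Kk Tt, Hh Kk tt, Hh kk TT, Hh kk Tt, Hh kk tt, hh KK TT, hh KK Tt, hh KK tt, hh Kk TT, hh Kk Tt, hh Kk tt, hh kk TT, hh kk Tt, hh kk tt}

H/I-1 aff ·: Hh|HH
H/I-2 aff ·: Hh|HH
H/II-1 aff I-1×I-2: Hh|HH
H/II-2 aff I-1×I-2: Hh|HH
H/II-3 ? I-1×I-2: hh|Hh
H/II-4 aff ·: Hh
H/III-1 aff II-3×II-4: Hh|HH
H/III-2 un II-3×II-4: hh
H/III-3 un II-3×II-4: hh
⇒ H over [I-1,I-2,II-1,II-2,II-3,II-4,III-1,III-2,III-3]: 28 consistent
K/I-1 aff ·: Kk
K/I-2 ? ·: kk|Kk
K/II-1 un I-1×I-2: kk
K/II-2 ? I-1×I-2: kk|Kk|KK
K/II-3 ? I-1×I-2: kk|Kk|KK
K/II-4 aff ·: Kk|KK
K/III-1 aff II-3×II-4: Kk|KK
K/III-2 aff II-3×II-4: Kk|KK
K/III-3 aff II-3×II-4: Kk|KK
⇒ K over [I-1,I-2,II-1,II-2,II-3,II-4,III-1,III-2,III-3]: 117 consistent
T/I-1 aff ·: Tt|TT
T/I-2 aff ·: Tt|TT
T/II-1 ? I-1×I-2: tt|Tt|TT
T/II-2 aff I-1×I-2: Tt|TT
T/II-3 ? I-1×I-2: tt|Tt|TT
T/II-4 aff ·: Tt|TT
T/III-1 aff II-3×II-4: Tt|TT
T/III-2 aff II-3×II-4: Tt|TT
T/III-3 aff II-3×II-4: Tt|TT
⇒ T over [I-1,I-2,II-1,II-2,II-3,II-4,III-1,III-2,III-3]: 371 consistent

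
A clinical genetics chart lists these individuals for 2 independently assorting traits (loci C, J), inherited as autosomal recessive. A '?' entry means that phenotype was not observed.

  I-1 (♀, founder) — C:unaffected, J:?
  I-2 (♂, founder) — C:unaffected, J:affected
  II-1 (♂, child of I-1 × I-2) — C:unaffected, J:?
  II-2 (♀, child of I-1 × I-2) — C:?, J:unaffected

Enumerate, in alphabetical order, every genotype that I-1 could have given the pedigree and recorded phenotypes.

C/I-1 un ·: CC|Cc
C/I-2 un ·: CC|Cc
C/II-1 un I-1×I-2: CC|Cc
C/II-2 ? I-1×I-2: CC|Cc|cc
⇒ C over [I-1,I-2,II-1,II-2]: 15 consistent
J/I-1 ? ·: JJ|Jj
J/I-2 aff ·: jj
J/II-1 ? I-1×I-2: Jj|jj
J/II-2 un I-1×I-2: Jj
⇒ J over [I-1,I-2,II-1,II-2]: 3 consistent

I-1 ∈ {CC JJ, CC Jj, Cc JJ, Cc Jj}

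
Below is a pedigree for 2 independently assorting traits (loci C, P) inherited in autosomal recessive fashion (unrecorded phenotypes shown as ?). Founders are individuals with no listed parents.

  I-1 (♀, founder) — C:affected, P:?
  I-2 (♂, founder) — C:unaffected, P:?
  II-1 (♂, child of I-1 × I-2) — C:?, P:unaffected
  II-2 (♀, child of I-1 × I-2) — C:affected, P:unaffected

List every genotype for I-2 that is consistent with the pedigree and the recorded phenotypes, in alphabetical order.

C/I-1 aff ·: cc
C/I-2 un ·: Cc
C/II-1 ? I-1×I-2: Cc|cc
C/II-2 aff I-1×I-2: cc
⇒ C over [I-1,I-2,II-1,II-2]: 2 consistent
P/I-1 ? ·: PP|Pp|pp
P/I-2 ? ·: PP|Pp|pp
P/II-1 un I-1×I-2: PP|Pp
P/II-2 un I-1×I-2: PP|Pp
⇒ P over [I-1,I-2,II-1,II-2]: 17 consistent

I-2 ∈ {Cc PP, Cc Pp, Cc pp}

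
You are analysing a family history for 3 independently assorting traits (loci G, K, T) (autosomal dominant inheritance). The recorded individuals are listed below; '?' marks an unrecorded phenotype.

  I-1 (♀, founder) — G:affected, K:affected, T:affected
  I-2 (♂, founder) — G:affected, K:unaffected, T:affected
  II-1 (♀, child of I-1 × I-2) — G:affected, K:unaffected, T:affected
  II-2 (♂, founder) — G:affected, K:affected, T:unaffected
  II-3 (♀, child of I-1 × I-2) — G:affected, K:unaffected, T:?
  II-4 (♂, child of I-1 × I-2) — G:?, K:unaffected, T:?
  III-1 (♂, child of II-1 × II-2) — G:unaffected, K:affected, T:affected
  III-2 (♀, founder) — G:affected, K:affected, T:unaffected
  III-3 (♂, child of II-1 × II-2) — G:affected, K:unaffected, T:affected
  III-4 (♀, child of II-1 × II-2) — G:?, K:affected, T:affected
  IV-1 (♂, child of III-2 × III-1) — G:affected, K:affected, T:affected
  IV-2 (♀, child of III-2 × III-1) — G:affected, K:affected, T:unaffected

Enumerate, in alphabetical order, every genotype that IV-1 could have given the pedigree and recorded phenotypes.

IV-1 ∈ {Gg KK Tt, Gg Kk Tt}

G/I-1 aff ·: Gg|GG
G/I-2 aff ·: Gg|GG
G/II-1 aff I-1×I-2: Gg
G/II-2 aff ·: Gg
G/II-3 aff I-1×I-2: Gg|GG
G/II-4 ? I-1×I-2: gg|Gg|GG
G/III-1 un II-1×II-2: gg
G/III-2 aff ·: Gg|GG
G/III-3 aff II-1×II-2: Gg|GG
G/III-4 ? II-1×II-2: gg|Gg|GG
G/IV-1 aff III-2×III-1: Gg
G/IV-2 aff III-2×III-1: Gg
⇒ G over [I-1,I-2,II-1,II-2,II-3,II-4,III-1,III-2,III-3,III-4,IV-1,IV-2]: 168 consistent
K/I-1 aff ·: Kk
K/I-2 un ·: kk
K/II-1 un I-1×I-2: kk
K/II-2 aff ·: Kk
K/II-3 un I-1×I-2: kk
K/II-4 un I-1×I-2: kk
K/III-1 aff II-1×II-2: Kk
K/III-2 aff ·: Kk|KK
K/III-3 un II-1×II-2: kk
K/III-4 aff II-1×II-2: Kk
K/IV-1 aff III-2×III-1: Kk|KK
K/IV-2 aff III-2×III-1: Kk|KK
⇒ K over [I-1,I-2,II-1,II-2,II-3,II-4,III-1,III-2,III-3,III-4,IV-1,IV-2]: 8 consistent
T/I-1 aff ·: Tt|TT
T/I-2 aff ·: Tt|TT
T/II-1 aff I-1×I-2: Tt|TT
T/II-2 un ·: tt
T/II-3 ? I-1×I-2: tt|Tt|TT
T/II-4 ? I-1×I-2: tt|Tt|TT
T/III-1 aff II-1×II-2: Tt
T/III-2 un ·: tt
T/III-3 aff II-1×II-2: Tt
T/III-4 aff II-1×II-2: Tt
T/IV-1 aff III-2×III-1: Tt
T/IV-2 un III-2×III-1: tt
⇒ T over [I-1,I-2,II-1,II-2,II-3,II-4,III-1,III-2,III-3,III-4,IV-1,IV-2]: 35 consistent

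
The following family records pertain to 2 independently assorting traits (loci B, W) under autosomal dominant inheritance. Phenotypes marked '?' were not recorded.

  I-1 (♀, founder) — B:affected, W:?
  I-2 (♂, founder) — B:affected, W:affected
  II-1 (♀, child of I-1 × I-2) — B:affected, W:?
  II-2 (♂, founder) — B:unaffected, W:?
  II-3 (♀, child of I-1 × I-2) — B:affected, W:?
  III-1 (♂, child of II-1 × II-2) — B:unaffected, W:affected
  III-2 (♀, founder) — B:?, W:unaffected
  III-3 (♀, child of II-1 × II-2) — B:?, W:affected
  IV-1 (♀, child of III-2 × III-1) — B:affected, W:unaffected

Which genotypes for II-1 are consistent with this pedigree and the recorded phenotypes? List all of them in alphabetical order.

II-1 ∈ {Bb WW, Bb Ww, Bb ww}

B/I-1 aff ·: Bb|BB
B/I-2 aff ·: Bb|BB
B/II-1 aff I-1×I-2: Bb
B/II-2 un ·: bb
B/II-3 aff I-1×I-2: Bb|BB
B/III-1 un II-1×II-2: bb
B/III-2 ? ·: Bb|BB
B/III-3 ? II-1×II-2: bb|Bb
B/IV-1 aff III-2×III-1: Bb
⇒ B over [I-1,I-2,II-1,II-2,II-3,III-1,III-2,III-3,IV-1]: 24 consistent
W/I-1 ? ·: ww|Ww|WW
W/I-2 aff ·: Ww|WW
W/II-1 ? I-1×I-2: ww|Ww|WW
W/II-2 ? ·: ww|Ww|WW
W/II-3 ? I-1×I-2: ww|Ww|WW
W/III-1 aff II-1×II-2: Ww
W/III-2 un ·: ww
W/III-3 aff II-1×II-2: Ww|WW
W/IV-1 un III-2×III-1: ww
⇒ W over [I-1,I-2,II-1,II-2,II-3,III-1,III-2,III-3,IV-1]: 84 consistent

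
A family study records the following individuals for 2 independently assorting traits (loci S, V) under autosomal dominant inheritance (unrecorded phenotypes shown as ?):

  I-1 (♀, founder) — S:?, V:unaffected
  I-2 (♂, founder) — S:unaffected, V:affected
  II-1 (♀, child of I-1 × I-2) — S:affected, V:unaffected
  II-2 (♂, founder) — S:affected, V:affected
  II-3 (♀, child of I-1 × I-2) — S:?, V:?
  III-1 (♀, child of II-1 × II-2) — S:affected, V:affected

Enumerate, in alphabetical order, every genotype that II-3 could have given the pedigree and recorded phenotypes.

S/I-1 ? ·: Ss|SS
S/I-2 un ·: ss
S/II-1 aff I-1×I-2: Ss
S/II-2 aff ·: Ss|SS
S/II-3 ? I-1×I-2: ss|Ss
S/III-1 aff II-1×II-2: Ss|SS
⇒ S over [I-1,I-2,II-1,II-2,II-3,III-1]: 12 consistent
V/I-1 un ·: vv
V/I-2 aff ·: Vv
V/II-1 un I-1×I-2: vv
V/II-2 aff ·: Vv|VV
V/II-3 ? I-1×I-2: vv|Vv
V/III-1 aff II-1×II-2: Vv
⇒ V over [I-1,I-2,II-1,II-2,II-3,III-1]: 4 consistent

II-3 ∈ {Ss Vv, Ss vv, ss Vv, ss vv}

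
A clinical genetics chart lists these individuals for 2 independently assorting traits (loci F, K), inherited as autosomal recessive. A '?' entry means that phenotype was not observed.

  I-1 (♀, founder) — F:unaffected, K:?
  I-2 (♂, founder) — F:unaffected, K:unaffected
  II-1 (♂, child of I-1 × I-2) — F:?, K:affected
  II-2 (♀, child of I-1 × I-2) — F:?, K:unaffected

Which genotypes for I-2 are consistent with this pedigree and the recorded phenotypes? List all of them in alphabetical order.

F/I-1 un ·: FF|Ff
F/I-2 un ·: FF|Ff
F/II-1 ? I-1×I-2: FF|Ff|ff
F/II-2 ? I-1×I-2: FF|Ff|ff
⇒ F over [I-1,I-2,II-1,II-2]: 18 consistent
K/I-1 ? ·: Kk|kk
K/I-2 un ·: Kk
K/II-1 aff I-1×I-2: kk
K/II-2 un I-1×I-2: KK|Kk
⇒ K over [I-1,I-2,II-1,II-2]: 3 consistent

I-2 ∈ {FF Kk, Ff Kk}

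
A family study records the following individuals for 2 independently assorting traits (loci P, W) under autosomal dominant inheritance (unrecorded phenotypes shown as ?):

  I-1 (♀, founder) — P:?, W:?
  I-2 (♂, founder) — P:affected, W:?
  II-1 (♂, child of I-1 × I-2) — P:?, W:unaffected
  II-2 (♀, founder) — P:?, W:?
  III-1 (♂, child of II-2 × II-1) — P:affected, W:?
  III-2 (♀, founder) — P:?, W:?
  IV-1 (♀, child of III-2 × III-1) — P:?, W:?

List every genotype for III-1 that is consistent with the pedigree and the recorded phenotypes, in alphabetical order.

III-1 ∈ {PP Ww, PP ww, Pp Ww, Pp ww}

P/I-1 ? ·: pp|Pp|PP
P/I-2 aff ·: Pp|PP
P/II-1 ? I-1×I-2: pp|Pp|PP
P/II-2 ? ·: pp|Pp|PP
P/III-1 aff II-2×II-1: Pp|PP
P/III-2 ? ·: pp|Pp|PP
P/IV-1 ? III-2×III-1: pp|Pp|PP
⇒ P over [I-1,I-2,II-1,II-2,III-1,III-2,IV-1]: 261 consistent
W/I-1 ? ·: ww|Ww
W/I-2 ? ·: ww|Ww
W/II-1 un I-1×I-2: ww
W/II-2 ? ·: ww|Ww|WW
W/III-1 ? II-2×II-1: ww|Ww
W/III-2 ? ·: ww|Ww|WW
W/IV-1 ? III-2×III-1: ww|Ww|WW
⇒ W over [I-1,I-2,II-1,II-2,III-1,III-2,IV-1]: 88 consistent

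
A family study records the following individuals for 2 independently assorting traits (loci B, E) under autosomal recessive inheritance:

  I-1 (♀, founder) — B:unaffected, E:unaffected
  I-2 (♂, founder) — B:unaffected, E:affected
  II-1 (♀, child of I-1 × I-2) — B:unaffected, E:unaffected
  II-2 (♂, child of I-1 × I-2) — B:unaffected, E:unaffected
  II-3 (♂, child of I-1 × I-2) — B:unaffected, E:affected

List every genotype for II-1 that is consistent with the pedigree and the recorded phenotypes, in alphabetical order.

B/I-1 un ·: BB|Bb
B/I-2 un ·: BB|Bb
B/II-1 un I-1×I-2: BB|Bb
B/II-2 un I-1×I-2: BB|Bb
B/II-3 un I-1×I-2: BB|Bb
⇒ B over [I-1,I-2,II-1,II-2,II-3]: 25 consistent
E/I-1 un ·: Ee
E/I-2 aff ·: ee
E/II-1 un I-1×I-2: Ee
E/II-2 un I-1×I-2: Ee
E/II-3 aff I-1×I-2: ee
⇒ E over [I-1,I-2,II-1,II-2,II-3]: 1 consistent

II-1 ∈ {BB Ee, Bb Ee}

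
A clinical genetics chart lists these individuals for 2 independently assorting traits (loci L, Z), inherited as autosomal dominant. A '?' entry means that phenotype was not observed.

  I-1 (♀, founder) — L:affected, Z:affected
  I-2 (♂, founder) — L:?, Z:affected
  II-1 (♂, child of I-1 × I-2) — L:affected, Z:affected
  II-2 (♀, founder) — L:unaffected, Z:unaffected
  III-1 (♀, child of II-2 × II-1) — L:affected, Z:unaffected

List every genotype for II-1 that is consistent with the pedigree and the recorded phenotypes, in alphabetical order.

L/I-1 aff ·: Ll|LL
L/I-2 ? ·: ll|Ll|LL
L/II-1 aff I-1×I-2: Ll|LL
L/II-2 un ·: ll
L/III-1 aff II-2×II-1: Ll
⇒ L over [I-1,I-2,II-1,II-2,III-1]: 9 consistent
Z/I-1 aff ·: Zz|ZZ
Z/I-2 aff ·: Zz|ZZ
Z/II-1 aff I-1×I-2: Zz
Z/II-2 un ·: zz
Z/III-1 un II-2×II-1: zz
⇒ Z over [I-1,I-2,II-1,II-2,III-1]: 3 consistent

II-1 ∈ {LL Zz, Ll Zz}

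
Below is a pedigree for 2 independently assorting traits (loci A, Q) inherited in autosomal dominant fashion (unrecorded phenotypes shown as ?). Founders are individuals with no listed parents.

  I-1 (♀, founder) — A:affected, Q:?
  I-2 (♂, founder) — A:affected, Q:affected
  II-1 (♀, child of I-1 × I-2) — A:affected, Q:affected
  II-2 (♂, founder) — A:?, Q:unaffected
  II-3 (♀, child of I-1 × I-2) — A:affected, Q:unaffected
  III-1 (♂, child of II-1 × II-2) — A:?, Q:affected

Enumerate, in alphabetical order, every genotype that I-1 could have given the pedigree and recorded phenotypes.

A/I-1 aff ·: Aa|AA
A/I-2 aff ·: Aa|AA
A/II-1 aff I-1×I-2: Aa|AA
A/II-2 ? ·: aa|Aa|AA
A/II-3 aff I-1×I-2: Aa|AA
A/III-1 ? II-1×II-2: aa|Aa|AA
⇒ A over [I-1,I-2,II-1,II-2,II-3,III-1]: 70 consistent
Q/I-1 ? ·: qq|Qq
Q/I-2 aff ·: Qq
Q/II-1 aff I-1×I-2: Qq|QQ
Q/II-2 un ·: qq
Q/II-3 un I-1×I-2: qq
Q/III-1 aff II-1×II-2: Qq
⇒ Q over [I-1,I-2,II-1,II-2,II-3,III-1]: 3 consistent

I-1 ∈ {AA Qq, AA qq, Aa Qq, Aa qq}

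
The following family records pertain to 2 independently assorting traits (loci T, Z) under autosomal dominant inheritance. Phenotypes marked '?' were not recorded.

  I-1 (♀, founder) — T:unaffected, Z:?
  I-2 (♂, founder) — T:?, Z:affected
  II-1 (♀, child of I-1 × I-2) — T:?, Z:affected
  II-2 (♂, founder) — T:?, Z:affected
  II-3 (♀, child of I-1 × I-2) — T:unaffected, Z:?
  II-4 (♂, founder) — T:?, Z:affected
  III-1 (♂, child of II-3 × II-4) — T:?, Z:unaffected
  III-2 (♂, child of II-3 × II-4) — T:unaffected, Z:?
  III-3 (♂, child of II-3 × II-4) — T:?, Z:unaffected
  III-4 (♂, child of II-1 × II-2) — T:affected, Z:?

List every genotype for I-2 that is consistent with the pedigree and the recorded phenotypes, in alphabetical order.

T/I-1 un ·: tt
T/I-2 ? ·: tt|Tt
T/II-1 ? I-1×I-2: tt|Tt
T/II-2 ? ·: tt|Tt|TT
T/II-3 un I-1×I-2: tt
T/II-4 ? ·: tt|Tt
T/III-1 ? II-3×II-4: tt|Tt
T/III-2 un II-3×II-4: tt
T/III-3 ? II-3×II-4: tt|Tt
T/III-4 aff II-1×II-2: Tt|TT
⇒ T over [I-1,I-2,II-1,II-2,II-3,II-4,III-1,III-2,III-3,III-4]: 45 consistent
Z/I-1 ? ·: zz|Zz|ZZ
Z/I-2 aff ·: Zz|ZZ
Z/II-1 aff I-1×I-2: Zz|ZZ
Z/II-2 aff ·: Zz|ZZ
Z/II-3 ? I-1×I-2: zz|Zz
Z/II-4 aff ·: Zz
Z/III-1 un II-3×II-4: zz
Z/III-2 ? II-3×II-4: zz|Zz|ZZ
Z/III-3 un II-3×II-4: zz
Z/III-4 ? II-1×II-2: zz|Zz|ZZ
⇒ Z over [I-1,I-2,II-1,II-2,II-3,II-4,III-1,III-2,III-3,III-4]: 128 consistent

I-2 ∈ {Tt ZZ, Tt Zz, tt ZZ, tt Zz}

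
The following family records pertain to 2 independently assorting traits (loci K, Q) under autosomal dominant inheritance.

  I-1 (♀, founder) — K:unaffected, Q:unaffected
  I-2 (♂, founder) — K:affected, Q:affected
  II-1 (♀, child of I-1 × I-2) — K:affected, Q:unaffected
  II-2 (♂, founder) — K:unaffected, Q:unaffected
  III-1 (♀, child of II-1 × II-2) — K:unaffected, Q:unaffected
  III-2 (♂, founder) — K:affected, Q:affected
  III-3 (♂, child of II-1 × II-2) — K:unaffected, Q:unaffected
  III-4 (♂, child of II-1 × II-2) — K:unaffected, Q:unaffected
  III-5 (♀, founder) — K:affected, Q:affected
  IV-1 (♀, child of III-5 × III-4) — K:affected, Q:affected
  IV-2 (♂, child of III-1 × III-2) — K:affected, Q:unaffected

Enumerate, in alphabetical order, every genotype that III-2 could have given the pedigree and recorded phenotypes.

III-2 ∈ {KK Qq, Kk Qq}

K/I-1 un ·: kk
K/I-2 aff ·: Kk|KK
K/II-1 aff I-1×I-2: Kk
K/II-2 un ·: kk
K/III-1 un II-1×II-2: kk
K/III-2 aff ·: Kk|KK
K/III-3 un II-1×II-2: kk
K/III-4 un II-1×II-2: kk
K/III-5 aff ·: Kk|KK
K/IV-1 aff III-5×III-4: Kk
K/IV-2 aff III-1×III-2: Kk
⇒ K over [I-1,I-2,II-1,II-2,III-1,III-2,III-3,III-4,III-5,IV-1,IV-2]: 8 consistent
Q/I-1 un ·: qq
Q/I-2 aff ·: Qq
Q/II-1 un I-1×I-2: qq
Q/II-2 un ·: qq
Q/III-1 un II-1×II-2: qq
Q/III-2 aff ·: Qq
Q/III-3 un II-1×II-2: qq
Q/III-4 un II-1×II-2: qq
Q/III-5 aff ·: Qq|QQ
Q/IV-1 aff III-5×III-4: Qq
Q/IV-2 un III-1×III-2: qq
⇒ Q over [I-1,I-2,II-1,II-2,III-1,III-2,III-3,III-4,III-5,IV-1,IV-2]: 2 consistent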